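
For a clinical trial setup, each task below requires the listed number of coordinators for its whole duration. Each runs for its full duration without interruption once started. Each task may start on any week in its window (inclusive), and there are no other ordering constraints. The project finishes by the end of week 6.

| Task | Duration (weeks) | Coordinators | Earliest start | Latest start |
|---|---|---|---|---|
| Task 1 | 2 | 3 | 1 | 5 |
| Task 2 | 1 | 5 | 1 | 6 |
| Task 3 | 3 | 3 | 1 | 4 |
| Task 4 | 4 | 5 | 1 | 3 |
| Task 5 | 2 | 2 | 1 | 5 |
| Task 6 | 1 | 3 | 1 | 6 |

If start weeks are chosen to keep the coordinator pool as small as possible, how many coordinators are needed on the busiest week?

Early-start (Task 1@1, Task 2@1, Task 3@1, Task 4@1, Task 5@1, Task 6@1) gives peak 21: w1:21  w2:13  w3:8  w4:5  w5:0  w6:0.
Shift Task 3→4, Task 4→3, Task 5→2, Task 6→2.
Schedule Task 1@1, Task 2@1, Task 3@4, Task 4@3, Task 5@2, Task 6@2: w1:8  w2:8  w3:7  w4:8  w5:8  w6:8 — peak 8.
Total coordinator-weeks = 47 over 6 weeks ⇒ peak ≥ ⌈47/6⌉ = 8, so 8 is optimal.

8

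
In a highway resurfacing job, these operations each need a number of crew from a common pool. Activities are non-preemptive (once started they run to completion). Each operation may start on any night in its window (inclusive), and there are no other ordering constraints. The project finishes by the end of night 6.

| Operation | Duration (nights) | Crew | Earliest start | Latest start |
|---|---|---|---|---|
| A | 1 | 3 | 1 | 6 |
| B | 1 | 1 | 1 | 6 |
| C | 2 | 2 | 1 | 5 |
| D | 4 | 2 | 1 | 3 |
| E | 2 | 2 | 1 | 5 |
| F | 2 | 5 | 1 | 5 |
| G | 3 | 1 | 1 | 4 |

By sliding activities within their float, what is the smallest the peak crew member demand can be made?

6

Early-start (A@1, B@1, C@1, D@1, E@1, F@1, G@1) gives peak 16: n1:16  n2:12  n3:3  n4:2  n5:0  n6:0.
Shift C→2, E→2, F→5, G→4.
Schedule A@1, B@1, C@2, D@1, E@2, F@5, G@4: n1:6  n2:6  n3:6  n4:3  n5:6  n6:6 — peak 6.
Total crew member-nights = 33 over 6 nights ⇒ peak ≥ ⌈33/6⌉ = 6, so 6 is optimal.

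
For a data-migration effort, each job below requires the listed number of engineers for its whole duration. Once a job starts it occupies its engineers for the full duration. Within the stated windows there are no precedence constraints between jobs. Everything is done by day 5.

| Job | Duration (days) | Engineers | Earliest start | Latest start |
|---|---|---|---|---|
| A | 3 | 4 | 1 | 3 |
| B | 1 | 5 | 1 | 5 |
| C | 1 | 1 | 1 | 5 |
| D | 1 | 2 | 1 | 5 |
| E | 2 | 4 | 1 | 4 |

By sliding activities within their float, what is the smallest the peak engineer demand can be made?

Early-start (A@1, B@1, C@1, D@1, E@1) gives peak 16: d1:16  d2:8  d3:4  d4:0  d5:0.
Shift B→4, E→2.
Schedule A@1, B@4, C@1, D@1, E@2: d1:7  d2:8  d3:8  d4:5  d5:0 — peak 8.

8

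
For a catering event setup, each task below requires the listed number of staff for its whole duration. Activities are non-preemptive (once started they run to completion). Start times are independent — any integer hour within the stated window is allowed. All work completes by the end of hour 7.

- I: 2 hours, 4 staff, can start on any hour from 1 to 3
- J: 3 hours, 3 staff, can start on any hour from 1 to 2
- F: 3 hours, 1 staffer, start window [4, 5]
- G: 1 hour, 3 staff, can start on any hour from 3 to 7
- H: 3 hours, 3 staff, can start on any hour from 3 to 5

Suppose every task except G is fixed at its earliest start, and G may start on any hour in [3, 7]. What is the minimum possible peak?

7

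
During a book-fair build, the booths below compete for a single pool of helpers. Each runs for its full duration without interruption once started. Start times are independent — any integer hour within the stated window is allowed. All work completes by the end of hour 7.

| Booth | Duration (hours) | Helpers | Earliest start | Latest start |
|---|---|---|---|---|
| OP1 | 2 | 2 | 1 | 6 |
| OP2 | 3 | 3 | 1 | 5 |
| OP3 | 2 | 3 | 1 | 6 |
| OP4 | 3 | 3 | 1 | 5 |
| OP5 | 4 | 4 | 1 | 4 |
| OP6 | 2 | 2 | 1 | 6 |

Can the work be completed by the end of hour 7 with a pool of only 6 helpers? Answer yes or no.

no

Total helper-hours = 48; over 7 hours the average is 48/7 > 6, so some hour must exceed 6.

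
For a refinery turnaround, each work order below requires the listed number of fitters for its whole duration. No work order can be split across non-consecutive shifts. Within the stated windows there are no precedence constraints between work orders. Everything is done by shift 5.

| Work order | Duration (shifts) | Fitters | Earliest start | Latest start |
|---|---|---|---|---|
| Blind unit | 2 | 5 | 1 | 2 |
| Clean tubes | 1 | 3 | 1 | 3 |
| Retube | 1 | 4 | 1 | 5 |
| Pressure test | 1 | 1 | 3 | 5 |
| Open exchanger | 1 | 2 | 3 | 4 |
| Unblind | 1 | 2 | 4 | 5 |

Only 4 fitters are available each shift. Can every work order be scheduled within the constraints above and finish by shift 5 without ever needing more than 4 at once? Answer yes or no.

Total fitter-shifts = 22; over 5 shifts the average is 22/5 > 4, so some shift must exceed 4.

no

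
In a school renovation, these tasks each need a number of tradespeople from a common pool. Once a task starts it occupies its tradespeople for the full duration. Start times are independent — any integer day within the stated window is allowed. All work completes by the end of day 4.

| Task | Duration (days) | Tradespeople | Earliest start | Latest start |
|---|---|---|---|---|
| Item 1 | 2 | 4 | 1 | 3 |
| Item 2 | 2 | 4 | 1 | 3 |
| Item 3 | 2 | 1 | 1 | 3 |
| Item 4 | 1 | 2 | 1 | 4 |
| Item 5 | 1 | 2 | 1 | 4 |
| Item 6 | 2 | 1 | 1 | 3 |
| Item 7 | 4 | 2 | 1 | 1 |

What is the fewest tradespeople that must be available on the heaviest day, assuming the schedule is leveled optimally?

8

Early-start (Item 1@1, Item 2@1, Item 3@1, Item 4@1, Item 5@1, Item 6@1, Item 7@1) gives peak 16: d1:16  d2:12  d3:2  d4:2.
Shift Item 2→3, Item 4→3, Item 5→4.
Schedule Item 1@1, Item 2@3, Item 3@1, Item 4@3, Item 5@4, Item 6@1, Item 7@1: d1:8  d2:8  d3:8  d4:8 — peak 8.
Total tradesperson-days = 32 over 4 days ⇒ peak ≥ ⌈32/4⌉ = 8, so 8 is optimal.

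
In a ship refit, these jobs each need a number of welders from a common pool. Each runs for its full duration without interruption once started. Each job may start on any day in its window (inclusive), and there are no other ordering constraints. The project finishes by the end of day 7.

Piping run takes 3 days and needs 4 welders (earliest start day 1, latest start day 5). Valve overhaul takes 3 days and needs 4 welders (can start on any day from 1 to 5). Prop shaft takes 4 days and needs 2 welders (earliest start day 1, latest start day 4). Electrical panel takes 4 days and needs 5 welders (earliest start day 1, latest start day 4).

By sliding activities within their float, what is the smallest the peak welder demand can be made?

8

Early-start (Piping run@1, Valve overhaul@1, Prop shaft@1, Electrical panel@1) gives peak 15: d1:15  d2:15  d3:15  d4:7  d5:0  d6:0  d7:0.
Shift Prop shaft→4, Electrical panel→4.
Schedule Piping run@1, Valve overhaul@1, Prop shaft@4, Electrical panel@4: d1:8  d2:8  d3:8  d4:7  d5:7  d6:7  d7:7 — peak 8.
Total welder-days = 52 over 7 days ⇒ peak ≥ ⌈52/7⌉ = 8, so 8 is optimal.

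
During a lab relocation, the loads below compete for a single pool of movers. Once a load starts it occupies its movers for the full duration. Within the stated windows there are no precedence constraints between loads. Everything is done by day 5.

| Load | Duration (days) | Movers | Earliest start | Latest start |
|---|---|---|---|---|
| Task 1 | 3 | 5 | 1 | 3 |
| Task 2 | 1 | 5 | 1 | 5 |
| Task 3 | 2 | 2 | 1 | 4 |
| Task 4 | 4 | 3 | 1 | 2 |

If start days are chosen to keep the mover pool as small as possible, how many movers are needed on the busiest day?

Early-start (Task 1@1, Task 2@1, Task 3@1, Task 4@1) gives peak 15: d1:15  d2:10  d3:8  d4:3  d5:0.
Shift Task 2→5, Task 3→4.
Schedule Task 1@1, Task 2@5, Task 3@4, Task 4@1: d1:8  d2:8  d3:8  d4:5  d5:7 — peak 8.
Total mover-days = 36 over 5 days ⇒ peak ≥ ⌈36/5⌉ = 8, so 8 is optimal.

8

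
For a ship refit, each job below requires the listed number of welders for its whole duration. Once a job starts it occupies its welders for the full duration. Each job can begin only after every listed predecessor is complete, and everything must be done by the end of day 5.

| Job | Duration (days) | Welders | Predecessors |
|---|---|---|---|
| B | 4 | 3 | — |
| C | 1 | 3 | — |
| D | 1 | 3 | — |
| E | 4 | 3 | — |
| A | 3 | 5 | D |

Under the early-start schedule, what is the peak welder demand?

12

Early-start schedule: B@1, C@1, D@1, E@1, A@2.
Load per day: day 1: 12, day 2: 11, day 3: 11, day 4: 11, day 5: 0.
Peak is 12.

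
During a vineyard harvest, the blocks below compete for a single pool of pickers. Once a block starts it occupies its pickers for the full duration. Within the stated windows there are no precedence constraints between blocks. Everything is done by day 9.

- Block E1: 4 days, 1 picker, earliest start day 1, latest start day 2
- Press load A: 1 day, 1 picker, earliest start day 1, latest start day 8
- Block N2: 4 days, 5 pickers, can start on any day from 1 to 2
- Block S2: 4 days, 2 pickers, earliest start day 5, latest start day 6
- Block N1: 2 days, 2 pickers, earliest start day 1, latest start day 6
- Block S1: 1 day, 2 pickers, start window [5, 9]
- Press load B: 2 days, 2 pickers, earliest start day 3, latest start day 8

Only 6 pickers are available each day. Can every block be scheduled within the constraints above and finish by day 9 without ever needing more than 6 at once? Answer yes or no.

yes

Schedule Block E1@1, Press load A@1, Block N2@2, Block S2@6, Block N1@6, Block S1@6, Press load B@7: d1:2  d2:6  d3:6  d4:6  d5:5  d6:6  d7:6  d8:4  d9:2 — peak 6 ≤ 6.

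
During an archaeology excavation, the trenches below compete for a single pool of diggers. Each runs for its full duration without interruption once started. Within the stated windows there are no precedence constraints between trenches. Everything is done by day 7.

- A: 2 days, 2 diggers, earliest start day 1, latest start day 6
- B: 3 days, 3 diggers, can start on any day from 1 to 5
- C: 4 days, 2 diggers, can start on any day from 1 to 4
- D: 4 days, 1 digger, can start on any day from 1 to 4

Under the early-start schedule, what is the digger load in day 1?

8

At early start, day 1 has: A, B, C, D.
Demand: 2 + 3 + 2 + 1 = 8.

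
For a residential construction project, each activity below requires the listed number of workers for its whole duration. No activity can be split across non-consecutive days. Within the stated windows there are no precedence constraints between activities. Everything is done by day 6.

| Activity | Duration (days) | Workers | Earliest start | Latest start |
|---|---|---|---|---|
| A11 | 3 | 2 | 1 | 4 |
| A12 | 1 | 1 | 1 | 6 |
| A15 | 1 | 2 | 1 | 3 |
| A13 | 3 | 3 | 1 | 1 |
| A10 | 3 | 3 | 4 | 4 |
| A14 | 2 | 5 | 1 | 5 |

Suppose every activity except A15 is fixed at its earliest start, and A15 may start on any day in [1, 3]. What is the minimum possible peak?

11

A15@1: d1:13  d2:10  d3:5  d4:3  d5:3  d6:3 → peak 13
A15@2: d1:11  d2:12  d3:5  d4:3  d5:3  d6:3 → peak 12
A15@3: d1:11  d2:10  d3:7  d4:3  d5:3  d6:3 → peak 11
Best is A15@3, peak 11.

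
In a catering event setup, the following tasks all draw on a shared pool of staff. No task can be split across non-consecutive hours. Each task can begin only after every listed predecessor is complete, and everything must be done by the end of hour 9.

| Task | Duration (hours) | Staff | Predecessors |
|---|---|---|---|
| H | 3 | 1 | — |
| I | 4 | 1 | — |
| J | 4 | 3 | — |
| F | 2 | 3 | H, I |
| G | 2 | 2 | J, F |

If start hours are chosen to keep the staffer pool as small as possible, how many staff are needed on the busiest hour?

Schedule H@1, I@1, J@1, F@5, G@7: h1:5  h2:5  h3:5  h4:4  h5:3  h6:3  h7:2  h8:2  h9:0 — peak 5.

5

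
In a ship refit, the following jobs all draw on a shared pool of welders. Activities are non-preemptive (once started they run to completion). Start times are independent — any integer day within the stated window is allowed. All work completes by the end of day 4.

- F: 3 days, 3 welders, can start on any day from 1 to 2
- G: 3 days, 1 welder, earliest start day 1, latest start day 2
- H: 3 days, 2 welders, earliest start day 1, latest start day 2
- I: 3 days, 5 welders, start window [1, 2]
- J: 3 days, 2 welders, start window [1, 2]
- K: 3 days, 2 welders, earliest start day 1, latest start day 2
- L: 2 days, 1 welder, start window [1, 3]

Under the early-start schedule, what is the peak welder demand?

16

Early-start schedule: F@1, G@1, H@1, I@1, J@1, K@1, L@1.
Load per day: day 1: 16, day 2: 16, day 3: 15, day 4: 0.
Peak is 16.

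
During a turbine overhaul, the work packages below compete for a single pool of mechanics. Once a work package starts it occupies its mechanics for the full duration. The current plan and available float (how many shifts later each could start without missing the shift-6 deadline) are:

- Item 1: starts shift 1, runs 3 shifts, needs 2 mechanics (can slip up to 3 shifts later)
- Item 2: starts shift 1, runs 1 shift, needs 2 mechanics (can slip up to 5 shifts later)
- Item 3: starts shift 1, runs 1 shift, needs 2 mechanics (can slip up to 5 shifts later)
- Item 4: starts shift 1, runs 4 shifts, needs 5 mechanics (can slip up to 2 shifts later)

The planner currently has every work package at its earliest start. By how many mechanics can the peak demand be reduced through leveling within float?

4

Early-start peak: s1:11  s2:7  s3:7  s4:5  s5:0  s6:0 ⇒ 11.
Leveled (Item 1@1, Item 2@1, Item 3@1, Item 4@2): s1:6  s2:7  s3:7  s4:5  s5:5  s6:0 ⇒ 7.
Reduction 11 − 7 = 4.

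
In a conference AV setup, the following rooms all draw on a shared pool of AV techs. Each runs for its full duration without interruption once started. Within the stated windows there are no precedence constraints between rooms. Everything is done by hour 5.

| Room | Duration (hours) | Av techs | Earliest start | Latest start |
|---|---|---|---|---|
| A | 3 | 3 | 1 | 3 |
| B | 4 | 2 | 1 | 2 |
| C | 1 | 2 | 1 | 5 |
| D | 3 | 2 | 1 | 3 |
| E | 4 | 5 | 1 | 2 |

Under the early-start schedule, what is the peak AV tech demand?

14

Early-start schedule: A@1, B@1, C@1, D@1, E@1.
Load per hour: hour 1: 14, hour 2: 12, hour 3: 12, hour 4: 7, hour 5: 0.
Peak is 14.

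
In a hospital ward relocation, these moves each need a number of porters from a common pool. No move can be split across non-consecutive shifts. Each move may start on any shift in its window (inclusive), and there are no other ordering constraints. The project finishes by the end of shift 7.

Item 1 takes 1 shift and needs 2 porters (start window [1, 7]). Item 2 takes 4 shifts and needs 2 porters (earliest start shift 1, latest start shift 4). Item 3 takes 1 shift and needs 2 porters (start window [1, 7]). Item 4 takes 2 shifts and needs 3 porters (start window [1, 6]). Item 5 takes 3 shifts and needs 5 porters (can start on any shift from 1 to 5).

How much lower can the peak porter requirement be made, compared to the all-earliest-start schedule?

Early-start peak: s1:14  s2:10  s3:7  s4:2  s5:0  s6:0  s7:0 ⇒ 14.
Leveled (Item 1@1, Item 2@1, Item 3@2, Item 4@3, Item 5@5): s1:4  s2:4  s3:5  s4:5  s5:5  s6:5  s7:5 ⇒ 5.
Reduction 14 − 5 = 9.

9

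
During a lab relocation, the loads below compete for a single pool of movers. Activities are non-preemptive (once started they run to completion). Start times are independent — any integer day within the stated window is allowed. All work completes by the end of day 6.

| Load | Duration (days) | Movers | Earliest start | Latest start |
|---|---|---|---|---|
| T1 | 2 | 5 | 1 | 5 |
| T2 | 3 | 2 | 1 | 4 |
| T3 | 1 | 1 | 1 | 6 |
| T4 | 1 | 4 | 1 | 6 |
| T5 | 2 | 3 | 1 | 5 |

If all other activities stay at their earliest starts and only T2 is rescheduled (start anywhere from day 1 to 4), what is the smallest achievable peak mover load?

T2@1: d1:15  d2:10  d3:2  d4:0  d5:0  d6:0 → peak 15
T2@2: d1:13  d2:10  d3:2  d4:2  d5:0  d6:0 → peak 13
T2@3: d1:13  d2:8  d3:2  d4:2  d5:2  d6:0 → peak 13
T2@4: d1:13  d2:8  d3:0  d4:2  d5:2  d6:2 → peak 13
Best is T2@2, peak 13.

13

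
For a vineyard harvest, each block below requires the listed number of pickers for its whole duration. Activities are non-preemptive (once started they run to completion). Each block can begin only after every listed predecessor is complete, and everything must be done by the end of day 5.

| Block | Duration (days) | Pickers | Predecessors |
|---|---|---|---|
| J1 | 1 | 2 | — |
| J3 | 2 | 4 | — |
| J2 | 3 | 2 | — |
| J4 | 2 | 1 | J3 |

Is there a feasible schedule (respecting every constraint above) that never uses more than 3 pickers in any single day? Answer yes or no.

no

Total picker-days = 18; over 5 days the average is 18/5 > 3, so some day must exceed 3.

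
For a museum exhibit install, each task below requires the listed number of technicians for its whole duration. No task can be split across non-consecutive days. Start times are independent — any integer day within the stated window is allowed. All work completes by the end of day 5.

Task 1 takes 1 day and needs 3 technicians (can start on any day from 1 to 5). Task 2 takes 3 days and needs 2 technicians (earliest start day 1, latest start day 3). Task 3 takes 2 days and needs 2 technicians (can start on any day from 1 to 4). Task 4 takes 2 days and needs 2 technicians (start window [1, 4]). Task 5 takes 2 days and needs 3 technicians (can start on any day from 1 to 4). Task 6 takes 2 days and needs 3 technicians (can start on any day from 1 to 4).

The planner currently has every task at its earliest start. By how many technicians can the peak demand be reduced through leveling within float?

Early-start peak: d1:15  d2:12  d3:2  d4:0  d5:0 ⇒ 15.
Leveled (Task 1@1, Task 2@1, Task 3@2, Task 4@2, Task 5@4, Task 6@4): d1:5  d2:6  d3:6  d4:6  d5:6 ⇒ 6.
Reduction 15 − 6 = 9.

9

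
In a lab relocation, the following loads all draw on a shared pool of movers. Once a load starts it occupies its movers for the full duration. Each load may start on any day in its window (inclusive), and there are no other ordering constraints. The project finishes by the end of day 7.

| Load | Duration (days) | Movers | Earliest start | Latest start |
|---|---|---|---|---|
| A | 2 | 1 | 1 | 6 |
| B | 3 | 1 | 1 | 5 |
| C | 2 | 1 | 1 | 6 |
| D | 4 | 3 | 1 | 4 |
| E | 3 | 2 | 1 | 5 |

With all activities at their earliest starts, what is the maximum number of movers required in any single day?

8

Early-start schedule: A@1, B@1, C@1, D@1, E@1.
Load per day: day 1: 8, day 2: 8, day 3: 6, day 4: 3, day 5: 0, day 6: 0, day 7: 0.
Peak is 8.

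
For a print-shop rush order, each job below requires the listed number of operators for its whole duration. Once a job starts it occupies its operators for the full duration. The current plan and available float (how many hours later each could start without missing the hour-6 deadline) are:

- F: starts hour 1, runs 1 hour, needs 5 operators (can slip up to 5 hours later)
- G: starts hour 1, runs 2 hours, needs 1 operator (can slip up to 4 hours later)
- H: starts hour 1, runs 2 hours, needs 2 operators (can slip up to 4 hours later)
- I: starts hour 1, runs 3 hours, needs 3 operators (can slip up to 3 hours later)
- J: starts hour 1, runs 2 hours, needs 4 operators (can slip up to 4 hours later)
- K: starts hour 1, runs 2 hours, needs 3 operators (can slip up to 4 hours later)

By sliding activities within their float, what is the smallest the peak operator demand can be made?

Early-start (F@1, G@1, H@1, I@1, J@1, K@1) gives peak 18: h1:18  h2:13  h3:3  h4:0  h5:0  h6:0.
Shift H→3, I→4, J→2, K→5.
Schedule F@1, G@1, H@3, I@4, J@2, K@5: h1:6  h2:5  h3:6  h4:5  h5:6  h6:6 — peak 6.
Total operator-hours = 34 over 6 hours ⇒ peak ≥ ⌈34/6⌉ = 6, so 6 is optimal.

6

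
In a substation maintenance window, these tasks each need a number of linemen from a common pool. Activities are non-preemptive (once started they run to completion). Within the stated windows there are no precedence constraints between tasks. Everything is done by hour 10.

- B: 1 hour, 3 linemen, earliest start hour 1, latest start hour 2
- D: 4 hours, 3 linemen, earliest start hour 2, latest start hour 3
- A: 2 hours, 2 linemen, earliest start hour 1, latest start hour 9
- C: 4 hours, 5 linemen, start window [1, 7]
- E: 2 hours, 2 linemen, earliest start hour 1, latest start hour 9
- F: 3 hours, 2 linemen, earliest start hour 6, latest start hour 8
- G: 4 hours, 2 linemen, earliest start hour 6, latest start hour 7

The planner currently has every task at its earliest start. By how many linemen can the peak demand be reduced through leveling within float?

4

Early-start peak: h1:12  h2:12  h3:8  h4:8  h5:3  h6:4  h7:4  h8:4  h9:2  h10:0 ⇒ 12.
Leveled (B@1, D@2, A@1, C@3, E@1, F@6, G@7): h1:7  h2:7  h3:8  h4:8  h5:8  h6:7  h7:4  h8:4  h9:2  h10:2 ⇒ 8.
Reduction 12 − 8 = 4.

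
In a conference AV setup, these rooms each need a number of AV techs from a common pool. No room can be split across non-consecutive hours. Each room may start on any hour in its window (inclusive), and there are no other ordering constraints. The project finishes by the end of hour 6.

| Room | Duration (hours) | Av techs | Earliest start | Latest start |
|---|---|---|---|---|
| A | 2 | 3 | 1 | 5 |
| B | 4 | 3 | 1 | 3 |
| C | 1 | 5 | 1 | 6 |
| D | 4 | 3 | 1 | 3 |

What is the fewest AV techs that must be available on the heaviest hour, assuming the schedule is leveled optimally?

Early-start (A@1, B@1, C@1, D@1) gives peak 14: h1:14  h2:9  h3:6  h4:6  h5:0  h6:0.
Shift C→5, D→3.
Schedule A@1, B@1, C@5, D@3: h1:6  h2:6  h3:6  h4:6  h5:8  h6:3 — peak 8.

8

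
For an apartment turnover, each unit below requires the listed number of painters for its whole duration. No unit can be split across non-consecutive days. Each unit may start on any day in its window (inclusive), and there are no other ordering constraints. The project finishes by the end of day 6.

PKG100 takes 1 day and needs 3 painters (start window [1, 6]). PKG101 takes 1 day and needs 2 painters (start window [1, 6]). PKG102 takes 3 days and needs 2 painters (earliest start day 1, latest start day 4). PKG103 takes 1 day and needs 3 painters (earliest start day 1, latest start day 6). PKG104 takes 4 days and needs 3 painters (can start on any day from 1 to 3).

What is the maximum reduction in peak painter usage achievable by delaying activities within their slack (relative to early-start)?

8

Early-start peak: d1:13  d2:5  d3:5  d4:3  d5:0  d6:0 ⇒ 13.
Leveled (PKG100@1, PKG101@1, PKG102@2, PKG103@2, PKG104@3): d1:5  d2:5  d3:5  d4:5  d5:3  d6:3 ⇒ 5.
Reduction 13 − 5 = 8.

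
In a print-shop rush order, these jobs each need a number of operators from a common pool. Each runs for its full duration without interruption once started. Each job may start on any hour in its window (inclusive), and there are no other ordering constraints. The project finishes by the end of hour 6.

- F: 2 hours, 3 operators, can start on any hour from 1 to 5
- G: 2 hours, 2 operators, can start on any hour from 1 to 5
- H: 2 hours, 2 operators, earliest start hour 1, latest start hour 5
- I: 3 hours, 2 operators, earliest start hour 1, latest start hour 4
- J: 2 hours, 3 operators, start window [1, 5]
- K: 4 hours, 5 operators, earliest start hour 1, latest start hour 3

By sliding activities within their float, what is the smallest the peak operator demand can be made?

Early-start (F@1, G@1, H@1, I@1, J@1, K@1) gives peak 17: h1:17  h2:17  h3:7  h4:5  h5:0  h6:0.
Shift J→4, K→3.
Schedule F@1, G@1, H@1, I@1, J@4, K@3: h1:9  h2:9  h3:7  h4:8  h5:8  h6:5 — peak 9.

9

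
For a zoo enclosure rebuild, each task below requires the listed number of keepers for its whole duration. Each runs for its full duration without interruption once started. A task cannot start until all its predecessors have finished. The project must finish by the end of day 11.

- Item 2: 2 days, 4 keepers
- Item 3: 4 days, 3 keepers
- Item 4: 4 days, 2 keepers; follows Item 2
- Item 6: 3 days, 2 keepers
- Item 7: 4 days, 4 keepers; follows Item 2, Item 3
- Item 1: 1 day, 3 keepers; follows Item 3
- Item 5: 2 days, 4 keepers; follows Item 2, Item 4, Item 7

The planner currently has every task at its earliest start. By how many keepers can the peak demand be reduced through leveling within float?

2

Early-start peak: d1:9  d2:9  d3:7  d4:5  d5:9  d6:6  d7:4  d8:4  d9:4  d10:4  d11:0 ⇒ 9.
Leveled (Item 2@1, Item 3@1, Item 4@3, Item 6@3, Item 7@6, Item 1@5, Item 5@10): d1:7  d2:7  d3:7  d4:7  d5:7  d6:6  d7:4  d8:4  d9:4  d10:4  d11:4 ⇒ 7.
Reduction 9 − 7 = 2.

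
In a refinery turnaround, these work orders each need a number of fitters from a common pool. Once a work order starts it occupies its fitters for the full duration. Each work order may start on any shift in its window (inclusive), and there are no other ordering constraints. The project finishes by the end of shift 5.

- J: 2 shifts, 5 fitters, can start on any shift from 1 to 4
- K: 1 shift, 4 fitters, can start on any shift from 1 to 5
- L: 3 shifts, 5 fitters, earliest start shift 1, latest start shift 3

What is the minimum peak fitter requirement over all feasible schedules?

9

Early-start (J@1, K@1, L@1) gives peak 14: s1:14  s2:10  s3:5  s4:0  s5:0.
Shift L→3.
Schedule J@1, K@1, L@3: s1:9  s2:5  s3:5  s4:5  s5:5 — peak 9.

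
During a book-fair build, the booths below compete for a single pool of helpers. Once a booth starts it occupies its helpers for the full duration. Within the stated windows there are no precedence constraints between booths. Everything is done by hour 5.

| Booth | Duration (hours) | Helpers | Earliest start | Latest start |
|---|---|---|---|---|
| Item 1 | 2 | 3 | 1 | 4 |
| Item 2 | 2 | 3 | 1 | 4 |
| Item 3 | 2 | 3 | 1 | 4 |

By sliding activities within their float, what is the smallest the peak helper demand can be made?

6

Early-start (Item 1@1, Item 2@1, Item 3@1) gives peak 9: h1:9  h2:9  h3:0  h4:0  h5:0.
Shift Item 3→3.
Schedule Item 1@1, Item 2@1, Item 3@3: h1:6  h2:6  h3:3  h4:3  h5:0 — peak 6.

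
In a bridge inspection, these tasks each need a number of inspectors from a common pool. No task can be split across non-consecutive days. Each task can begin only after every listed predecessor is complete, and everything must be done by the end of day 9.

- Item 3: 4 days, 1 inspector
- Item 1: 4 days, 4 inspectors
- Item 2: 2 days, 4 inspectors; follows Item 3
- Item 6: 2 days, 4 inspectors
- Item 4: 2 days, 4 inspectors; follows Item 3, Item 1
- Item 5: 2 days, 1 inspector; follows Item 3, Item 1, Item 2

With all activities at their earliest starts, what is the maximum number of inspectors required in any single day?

Early-start schedule: Item 3@1, Item 1@1, Item 2@5, Item 6@1, Item 4@5, Item 5@7.
Load per day: day 1: 9, day 2: 9, day 3: 5, day 4: 5, day 5: 8, day 6: 8, day 7: 1, day 8: 1, day 9: 0.
Peak is 9.

9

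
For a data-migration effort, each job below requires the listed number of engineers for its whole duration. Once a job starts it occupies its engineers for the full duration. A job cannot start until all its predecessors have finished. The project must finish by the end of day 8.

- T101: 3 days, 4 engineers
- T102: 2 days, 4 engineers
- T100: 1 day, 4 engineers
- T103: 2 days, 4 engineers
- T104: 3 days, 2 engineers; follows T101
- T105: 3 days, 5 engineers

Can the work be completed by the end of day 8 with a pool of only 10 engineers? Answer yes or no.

yes

Schedule T101@1, T102@1, T100@3, T103@4, T104@4, T105@6: d1:8  d2:8  d3:8  d4:6  d5:6  d6:7  d7:5  d8:5 — peak 8 ≤ 10.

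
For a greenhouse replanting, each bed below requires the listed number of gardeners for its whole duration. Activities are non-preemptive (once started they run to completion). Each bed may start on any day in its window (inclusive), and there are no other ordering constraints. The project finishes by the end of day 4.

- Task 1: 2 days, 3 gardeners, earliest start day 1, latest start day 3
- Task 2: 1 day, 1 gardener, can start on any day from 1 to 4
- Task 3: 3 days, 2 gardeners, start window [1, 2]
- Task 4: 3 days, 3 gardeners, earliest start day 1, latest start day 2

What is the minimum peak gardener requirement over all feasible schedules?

8

Early-start (Task 1@1, Task 2@1, Task 3@1, Task 4@1) gives peak 9: d1:9  d2:8  d3:5  d4:0.
Shift Task 4→2.
Schedule Task 1@1, Task 2@1, Task 3@1, Task 4@2: d1:6  d2:8  d3:5  d4:3 — peak 8.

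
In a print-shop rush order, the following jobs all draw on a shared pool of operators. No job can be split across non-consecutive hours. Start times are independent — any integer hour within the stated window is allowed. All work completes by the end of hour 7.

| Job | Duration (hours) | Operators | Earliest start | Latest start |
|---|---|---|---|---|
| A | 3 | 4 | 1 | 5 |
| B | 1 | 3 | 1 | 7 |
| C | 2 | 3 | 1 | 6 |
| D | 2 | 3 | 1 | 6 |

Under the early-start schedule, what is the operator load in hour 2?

At early start, hour 2 has: A, C, D.
Demand: 4 + 3 + 3 = 10.

10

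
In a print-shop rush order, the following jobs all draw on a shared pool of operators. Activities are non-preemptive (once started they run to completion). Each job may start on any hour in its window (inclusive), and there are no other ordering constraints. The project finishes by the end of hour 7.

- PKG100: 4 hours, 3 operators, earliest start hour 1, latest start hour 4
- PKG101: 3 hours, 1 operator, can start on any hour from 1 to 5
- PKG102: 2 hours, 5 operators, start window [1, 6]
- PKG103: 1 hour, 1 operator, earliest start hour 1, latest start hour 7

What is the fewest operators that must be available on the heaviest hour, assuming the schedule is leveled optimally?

Early-start (PKG100@1, PKG101@1, PKG102@1, PKG103@1) gives peak 10: h1:10  h2:9  h3:4  h4:3  h5:0  h6:0  h7:0.
Shift PKG102→5.
Schedule PKG100@1, PKG101@1, PKG102@5, PKG103@1: h1:5  h2:4  h3:4  h4:3  h5:5  h6:5  h7:0 — peak 5.

5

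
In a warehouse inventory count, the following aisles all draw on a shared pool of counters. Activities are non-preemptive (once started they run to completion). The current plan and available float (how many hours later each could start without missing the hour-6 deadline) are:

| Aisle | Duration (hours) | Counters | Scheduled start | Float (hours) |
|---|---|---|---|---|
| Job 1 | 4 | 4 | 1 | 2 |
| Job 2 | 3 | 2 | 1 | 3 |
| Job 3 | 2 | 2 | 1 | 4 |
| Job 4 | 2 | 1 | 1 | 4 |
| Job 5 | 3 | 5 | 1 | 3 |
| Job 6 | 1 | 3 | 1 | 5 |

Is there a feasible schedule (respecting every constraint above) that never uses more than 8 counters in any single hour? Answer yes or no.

The minimum achievable peak is 9; 8 < 9, so no feasible schedule stays within the cap.

no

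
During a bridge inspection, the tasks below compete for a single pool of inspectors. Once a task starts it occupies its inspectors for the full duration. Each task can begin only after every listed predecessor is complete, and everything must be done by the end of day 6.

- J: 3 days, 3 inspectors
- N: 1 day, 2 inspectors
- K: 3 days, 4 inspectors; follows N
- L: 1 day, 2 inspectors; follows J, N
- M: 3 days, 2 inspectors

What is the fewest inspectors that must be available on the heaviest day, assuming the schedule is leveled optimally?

6

Early-start (J@1, N@1, K@2, L@4, M@1) gives peak 9: d1:7  d2:9  d3:9  d4:6  d5:0  d6:0.
Shift K→4, L→5, M→2.
Schedule J@1, N@1, K@4, L@5, M@2: d1:5  d2:5  d3:5  d4:6  d5:6  d6:4 — peak 6.
Total inspector-days = 31 over 6 days ⇒ peak ≥ ⌈31/6⌉ = 6, so 6 is optimal.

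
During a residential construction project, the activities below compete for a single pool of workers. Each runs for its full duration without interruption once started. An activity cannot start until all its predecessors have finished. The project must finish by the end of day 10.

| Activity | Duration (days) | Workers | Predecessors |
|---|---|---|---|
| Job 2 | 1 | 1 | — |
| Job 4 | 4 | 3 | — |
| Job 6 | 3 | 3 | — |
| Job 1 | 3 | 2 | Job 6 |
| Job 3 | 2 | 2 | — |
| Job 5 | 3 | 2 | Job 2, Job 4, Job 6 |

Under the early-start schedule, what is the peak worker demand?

9

Early-start schedule: Job 2@1, Job 4@1, Job 6@1, Job 1@4, Job 3@1, Job 5@5.
Load per day: day 1: 9, day 2: 8, day 3: 6, day 4: 5, day 5: 4, day 6: 4, day 7: 2, day 8: 0, day 9: 0, day 10: 0.
Peak is 9.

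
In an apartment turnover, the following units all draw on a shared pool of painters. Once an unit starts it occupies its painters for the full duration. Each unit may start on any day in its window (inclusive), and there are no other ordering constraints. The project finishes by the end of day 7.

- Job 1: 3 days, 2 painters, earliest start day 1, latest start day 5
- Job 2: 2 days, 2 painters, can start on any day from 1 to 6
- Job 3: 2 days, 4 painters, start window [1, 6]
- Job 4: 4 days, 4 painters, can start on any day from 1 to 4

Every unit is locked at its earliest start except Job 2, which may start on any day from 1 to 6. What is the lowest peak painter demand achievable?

Job 2@1: d1:12  d2:12  d3:6  d4:4  d5:0  d6:0  d7:0 → peak 12
Job 2@2: d1:10  d2:12  d3:8  d4:4  d5:0  d6:0  d7:0 → peak 12
Job 2@3: d1:10  d2:10  d3:8  d4:6  d5:0  d6:0  d7:0 → peak 10
Job 2@4: d1:10  d2:10  d3:6  d4:6  d5:2  d6:0  d7:0 → peak 10
Job 2@5: d1:10  d2:10  d3:6  d4:4  d5:2  d6:2  d7:0 → peak 10
Job 2@6: d1:10  d2:10  d3:6  d4:4  d5:0  d6:2  d7:2 → peak 10
Best is Job 2@3, peak 10.

10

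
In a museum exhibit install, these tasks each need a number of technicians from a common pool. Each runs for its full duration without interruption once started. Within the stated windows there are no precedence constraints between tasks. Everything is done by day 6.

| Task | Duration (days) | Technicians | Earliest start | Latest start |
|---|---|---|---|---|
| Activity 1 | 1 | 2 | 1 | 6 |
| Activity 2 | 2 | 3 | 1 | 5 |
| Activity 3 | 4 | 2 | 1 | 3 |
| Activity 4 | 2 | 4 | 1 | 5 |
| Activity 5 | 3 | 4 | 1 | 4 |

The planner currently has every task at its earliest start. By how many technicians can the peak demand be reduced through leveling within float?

Early-start peak: d1:15  d2:13  d3:6  d4:2  d5:0  d6:0 ⇒ 15.
Leveled (Activity 1@1, Activity 2@1, Activity 3@3, Activity 4@2, Activity 5@4): d1:5  d2:7  d3:6  d4:6  d5:6  d6:6 ⇒ 7.
Reduction 15 − 7 = 8.

8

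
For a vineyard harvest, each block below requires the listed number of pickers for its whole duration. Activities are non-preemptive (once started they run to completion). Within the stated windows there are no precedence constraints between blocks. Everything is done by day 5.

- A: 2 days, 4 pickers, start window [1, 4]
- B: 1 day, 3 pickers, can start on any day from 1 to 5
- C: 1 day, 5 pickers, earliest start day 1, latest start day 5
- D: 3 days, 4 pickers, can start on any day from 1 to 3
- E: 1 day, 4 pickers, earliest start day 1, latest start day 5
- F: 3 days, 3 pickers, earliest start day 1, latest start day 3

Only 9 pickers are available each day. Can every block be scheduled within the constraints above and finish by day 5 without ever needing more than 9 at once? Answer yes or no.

no

The minimum achievable peak is 10; 9 < 10, so no feasible schedule stays within the cap.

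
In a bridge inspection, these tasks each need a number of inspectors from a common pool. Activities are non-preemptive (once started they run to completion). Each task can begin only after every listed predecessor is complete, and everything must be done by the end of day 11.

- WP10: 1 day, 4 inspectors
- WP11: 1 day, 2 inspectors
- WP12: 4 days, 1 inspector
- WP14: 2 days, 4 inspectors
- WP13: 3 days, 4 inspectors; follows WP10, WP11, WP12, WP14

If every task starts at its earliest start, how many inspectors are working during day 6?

4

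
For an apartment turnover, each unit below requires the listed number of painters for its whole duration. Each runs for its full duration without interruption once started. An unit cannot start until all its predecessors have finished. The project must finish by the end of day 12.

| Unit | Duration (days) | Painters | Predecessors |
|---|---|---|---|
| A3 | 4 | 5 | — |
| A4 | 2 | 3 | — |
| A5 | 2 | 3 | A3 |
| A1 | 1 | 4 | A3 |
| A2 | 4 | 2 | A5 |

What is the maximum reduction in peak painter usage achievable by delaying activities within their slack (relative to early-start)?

3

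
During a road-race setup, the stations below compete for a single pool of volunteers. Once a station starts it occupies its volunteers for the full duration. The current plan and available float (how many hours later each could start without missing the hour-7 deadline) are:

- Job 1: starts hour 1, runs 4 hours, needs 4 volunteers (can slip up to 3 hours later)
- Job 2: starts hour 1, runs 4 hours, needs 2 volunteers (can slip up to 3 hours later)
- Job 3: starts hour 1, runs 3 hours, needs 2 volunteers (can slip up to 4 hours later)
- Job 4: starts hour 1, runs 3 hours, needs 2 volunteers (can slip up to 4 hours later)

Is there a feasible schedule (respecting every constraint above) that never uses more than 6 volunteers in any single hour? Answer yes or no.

yes

Schedule Job 1@1, Job 2@1, Job 3@5, Job 4@5: h1:6  h2:6  h3:6  h4:6  h5:4  h6:4  h7:4 — peak 6 ≤ 6.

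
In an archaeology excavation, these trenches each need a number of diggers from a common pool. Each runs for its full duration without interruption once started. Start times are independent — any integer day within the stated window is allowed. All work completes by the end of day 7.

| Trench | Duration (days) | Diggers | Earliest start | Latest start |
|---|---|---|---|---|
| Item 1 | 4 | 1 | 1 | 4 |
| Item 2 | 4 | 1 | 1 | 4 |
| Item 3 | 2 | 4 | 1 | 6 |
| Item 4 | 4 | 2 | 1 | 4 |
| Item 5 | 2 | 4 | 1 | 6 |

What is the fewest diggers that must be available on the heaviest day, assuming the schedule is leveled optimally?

Early-start (Item 1@1, Item 2@1, Item 3@1, Item 4@1, Item 5@1) gives peak 12: d1:12  d2:12  d3:4  d4:4  d5:0  d6:0  d7:0.
Shift Item 4→3, Item 5→5.
Schedule Item 1@1, Item 2@1, Item 3@1, Item 4@3, Item 5@5: d1:6  d2:6  d3:4  d4:4  d5:6  d6:6  d7:0 — peak 6.

6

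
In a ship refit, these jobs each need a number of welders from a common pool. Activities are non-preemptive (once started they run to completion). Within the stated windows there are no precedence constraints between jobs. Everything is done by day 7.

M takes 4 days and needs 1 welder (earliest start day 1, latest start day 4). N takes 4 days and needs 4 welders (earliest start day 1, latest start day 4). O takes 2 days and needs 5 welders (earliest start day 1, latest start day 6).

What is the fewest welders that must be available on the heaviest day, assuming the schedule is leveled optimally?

Early-start (M@1, N@1, O@1) gives peak 10: d1:10  d2:10  d3:5  d4:5  d5:0  d6:0  d7:0.
Shift O→5.
Schedule M@1, N@1, O@5: d1:5  d2:5  d3:5  d4:5  d5:5  d6:5  d7:0 — peak 5.
Total welder-days = 30 over 7 days ⇒ peak ≥ ⌈30/7⌉ = 5, so 5 is optimal.

5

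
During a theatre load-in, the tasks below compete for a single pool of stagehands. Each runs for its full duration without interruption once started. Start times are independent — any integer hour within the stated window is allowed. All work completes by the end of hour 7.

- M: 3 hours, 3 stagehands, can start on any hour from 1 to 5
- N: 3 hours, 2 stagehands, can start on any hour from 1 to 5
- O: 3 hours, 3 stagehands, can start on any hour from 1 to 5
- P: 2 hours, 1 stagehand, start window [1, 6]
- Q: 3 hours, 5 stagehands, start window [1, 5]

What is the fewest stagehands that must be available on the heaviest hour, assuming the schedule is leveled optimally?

Early-start (M@1, N@1, O@1, P@1, Q@1) gives peak 14: h1:14  h2:14  h3:13  h4:0  h5:0  h6:0  h7:0.
Shift N→4, Q→4.
Schedule M@1, N@4, O@1, P@1, Q@4: h1:7  h2:7  h3:6  h4:7  h5:7  h6:7  h7:0 — peak 7.

7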